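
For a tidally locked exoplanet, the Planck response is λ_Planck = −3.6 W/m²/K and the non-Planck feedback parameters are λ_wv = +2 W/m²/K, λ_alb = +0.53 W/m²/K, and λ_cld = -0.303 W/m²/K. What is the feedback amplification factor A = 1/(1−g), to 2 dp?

2.62

Convert to gains: g_wv = 2/3.6 = 0.5556; g_alb = 0.53/3.6 = 0.1472; g_cld = -0.303/3.6 = -0.08417.
Total gain g = 0.61863.
A = 1/(1 − 0.61863) = 2.62.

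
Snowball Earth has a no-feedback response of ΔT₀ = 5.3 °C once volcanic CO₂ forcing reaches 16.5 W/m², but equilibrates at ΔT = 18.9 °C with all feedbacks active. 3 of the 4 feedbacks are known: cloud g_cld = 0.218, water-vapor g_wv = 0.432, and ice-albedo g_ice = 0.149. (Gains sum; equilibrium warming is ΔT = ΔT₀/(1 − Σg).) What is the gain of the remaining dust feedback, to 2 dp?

Amplification A = ΔT/ΔT₀ = 18.9/5.3 = 3.566.
Total gain g = 1 − 1/A = 1 − 1/3.566 = 0.7196.
Known gains sum to 0.218 + 0.432 + 0.149 = 0.799.
g_dust = 0.7196 − 0.799 = -0.08.

-0.08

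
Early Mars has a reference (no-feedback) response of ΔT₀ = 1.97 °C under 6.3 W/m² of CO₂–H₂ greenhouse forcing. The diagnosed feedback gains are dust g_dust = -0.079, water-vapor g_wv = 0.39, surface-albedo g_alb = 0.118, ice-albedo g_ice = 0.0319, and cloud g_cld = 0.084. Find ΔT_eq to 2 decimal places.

Total gain g = -0.079 + 0.39 + 0.118 + 0.0319 + 0.084 = 0.5449.
Amplification A = 1/(1 − 0.5449) = 2.197.
ΔT = 1.97 × 2.197 = 4.33 °C.

4.33 °C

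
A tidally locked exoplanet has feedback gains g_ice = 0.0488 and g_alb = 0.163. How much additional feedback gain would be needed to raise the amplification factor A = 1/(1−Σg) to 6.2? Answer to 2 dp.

Current total gain = 0.2118.
Target gain for A = 6.2: g* = 1 − 1/6.2 = 0.8387.
Additional gain needed = 0.8387 − 0.2118 = 0.63.

0.63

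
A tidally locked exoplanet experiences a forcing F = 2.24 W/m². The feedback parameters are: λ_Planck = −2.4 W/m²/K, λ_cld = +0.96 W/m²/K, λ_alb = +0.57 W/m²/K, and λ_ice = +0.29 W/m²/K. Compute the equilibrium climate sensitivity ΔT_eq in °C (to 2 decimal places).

3.86 °C

Net feedback parameter λ = (−2.4) + (+0.96) + (+0.57) + (+0.29) = -0.58 W/m²/K.
ΔT = −F/λ = −2.24/(-0.58) = 3.86 °C.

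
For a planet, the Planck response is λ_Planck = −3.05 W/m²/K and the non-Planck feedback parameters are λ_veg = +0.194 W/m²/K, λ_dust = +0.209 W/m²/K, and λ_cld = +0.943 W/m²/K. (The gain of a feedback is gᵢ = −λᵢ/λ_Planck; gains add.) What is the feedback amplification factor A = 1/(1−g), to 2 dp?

1.79

Convert to gains: g_veg = 0.194/3.05 = 0.06361; g_dust = 0.209/3.05 = 0.06852; g_cld = 0.943/3.05 = 0.3092.
Total gain g = 0.44133.
A = 1/(1 − 0.44133) = 1.79.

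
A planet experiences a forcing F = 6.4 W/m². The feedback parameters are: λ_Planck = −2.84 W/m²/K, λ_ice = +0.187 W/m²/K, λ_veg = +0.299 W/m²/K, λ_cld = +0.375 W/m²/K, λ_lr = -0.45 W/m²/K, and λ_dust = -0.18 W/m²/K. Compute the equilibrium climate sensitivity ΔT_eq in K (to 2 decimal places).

2.45 K

Net feedback parameter λ = (−2.84) + (+0.187) + (+0.299) + (+0.375) + (-0.45) + (-0.18) = -2.609 W/m²/K.
ΔT = −F/λ = −6.4/(-2.609) = 2.45 K.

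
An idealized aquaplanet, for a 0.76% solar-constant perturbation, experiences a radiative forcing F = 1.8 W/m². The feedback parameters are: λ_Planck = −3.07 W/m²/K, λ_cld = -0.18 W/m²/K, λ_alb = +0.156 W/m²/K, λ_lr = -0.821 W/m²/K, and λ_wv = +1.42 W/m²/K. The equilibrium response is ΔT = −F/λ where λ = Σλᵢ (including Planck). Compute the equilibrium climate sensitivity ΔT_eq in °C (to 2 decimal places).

Net feedback parameter λ = (−3.07) + (-0.18) + (+0.156) + (-0.821) + (+1.42) = -2.495 W/m²/K.
ΔT = −F/λ = −1.8/(-2.495) = 0.72 °C.

0.72 °C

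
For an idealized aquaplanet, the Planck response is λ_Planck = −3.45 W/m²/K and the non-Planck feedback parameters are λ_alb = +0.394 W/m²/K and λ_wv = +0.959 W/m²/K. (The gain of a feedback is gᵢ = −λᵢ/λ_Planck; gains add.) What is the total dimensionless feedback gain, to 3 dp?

Convert to gains: g_alb = 0.394/3.45 = 0.1142; g_wv = 0.959/3.45 = 0.278.
Total gain g = 0.3922.

0.392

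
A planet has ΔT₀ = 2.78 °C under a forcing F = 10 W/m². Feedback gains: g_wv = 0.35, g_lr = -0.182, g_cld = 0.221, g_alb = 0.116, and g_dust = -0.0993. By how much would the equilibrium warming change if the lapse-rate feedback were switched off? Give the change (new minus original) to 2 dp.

Original: g = 0.4057, ΔT = 2.78/(1−0.4057) = 4.6778 °C.
Without lapse-rate: g' = 0.5877, ΔT' = 2.78/(1−0.5877) = 6.7427 °C.
Change = 6.7427 − 4.6778 = 2.06 °C.

2.06 °C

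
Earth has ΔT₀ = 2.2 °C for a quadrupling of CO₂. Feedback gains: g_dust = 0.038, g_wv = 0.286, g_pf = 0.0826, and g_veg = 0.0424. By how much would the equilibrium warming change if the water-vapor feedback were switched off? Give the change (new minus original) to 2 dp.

Original: g = 0.449, ΔT = 2.2/(1−0.449) = 3.9927 °C.
Without water-vapor: g' = 0.163, ΔT' = 2.2/(1−0.163) = 2.6284 °C.
Change = 2.6284 − 3.9927 = -1.36 °C.

-1.36 °C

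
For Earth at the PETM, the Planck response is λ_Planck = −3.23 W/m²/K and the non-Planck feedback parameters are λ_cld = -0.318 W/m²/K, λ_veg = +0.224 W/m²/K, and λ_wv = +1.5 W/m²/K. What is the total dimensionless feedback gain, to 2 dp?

Convert to gains: g_cld = -0.318/3.23 = -0.09845; g_veg = 0.224/3.23 = 0.06935; g_wv = 1.5/3.23 = 0.4644.
Total gain g = 0.4353.

0.44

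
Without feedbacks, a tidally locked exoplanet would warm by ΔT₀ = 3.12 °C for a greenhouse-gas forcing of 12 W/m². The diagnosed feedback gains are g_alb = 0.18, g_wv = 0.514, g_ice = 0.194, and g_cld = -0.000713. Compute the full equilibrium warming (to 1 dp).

Total gain g = 0.18 + 0.514 + 0.194 − 0.000713 = 0.887287.
Amplification A = 1/(1 − 0.887287) = 8.872.
ΔT = 3.12 × 8.872 = 27.7 °C.

27.7 °C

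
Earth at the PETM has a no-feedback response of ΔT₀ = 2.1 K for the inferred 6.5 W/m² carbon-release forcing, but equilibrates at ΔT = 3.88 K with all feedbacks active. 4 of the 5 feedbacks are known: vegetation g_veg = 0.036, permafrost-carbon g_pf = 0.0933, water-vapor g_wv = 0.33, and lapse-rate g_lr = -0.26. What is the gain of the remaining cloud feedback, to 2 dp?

0.26

Amplification A = ΔT/ΔT₀ = 3.88/2.1 = 1.848.
Total gain g = 1 − 1/A = 1 − 1/1.848 = 0.4589.
Known gains sum to 0.036 + 0.0933 + 0.33 − 0.26 = 0.1993.
g_cld = 0.4589 − 0.1993 = 0.26.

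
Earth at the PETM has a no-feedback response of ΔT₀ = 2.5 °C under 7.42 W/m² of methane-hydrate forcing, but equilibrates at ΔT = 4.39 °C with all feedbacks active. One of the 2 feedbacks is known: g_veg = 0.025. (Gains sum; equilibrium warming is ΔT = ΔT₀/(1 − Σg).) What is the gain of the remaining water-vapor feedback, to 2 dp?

Amplification A = ΔT/ΔT₀ = 4.39/2.5 = 1.756.
Total gain g = 1 − 1/A = 1 − 1/1.756 = 0.4305.
The known gain is 0.025.
g_wv = 0.4305 − 0.025 = 0.41.

0.41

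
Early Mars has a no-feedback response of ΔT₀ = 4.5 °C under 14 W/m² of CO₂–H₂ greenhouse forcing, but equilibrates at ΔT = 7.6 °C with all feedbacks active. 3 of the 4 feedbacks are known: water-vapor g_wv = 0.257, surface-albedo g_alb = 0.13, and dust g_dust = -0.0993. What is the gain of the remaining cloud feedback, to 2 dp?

Amplification A = ΔT/ΔT₀ = 7.6/4.5 = 1.689.
Total gain g = 1 − 1/A = 1 − 1/1.689 = 0.4079.
Known gains sum to 0.257 + 0.13 − 0.0993 = 0.2877.
g_cld = 0.4079 − 0.2877 = 0.12.

0.12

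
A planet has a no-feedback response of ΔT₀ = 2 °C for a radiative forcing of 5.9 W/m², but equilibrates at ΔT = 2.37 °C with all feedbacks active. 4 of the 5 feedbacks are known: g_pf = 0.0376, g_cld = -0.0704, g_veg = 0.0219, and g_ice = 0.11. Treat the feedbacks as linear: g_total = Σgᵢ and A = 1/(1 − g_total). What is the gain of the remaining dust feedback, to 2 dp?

Amplification A = ΔT/ΔT₀ = 2.37/2 = 1.185.
Total gain g = 1 − 1/A = 1 − 1/1.185 = 0.1561.
Known gains sum to 0.0376 − 0.0704 + 0.0219 + 0.11 = 0.0991.
g_dust = 0.1561 − 0.0991 = 0.06.

0.06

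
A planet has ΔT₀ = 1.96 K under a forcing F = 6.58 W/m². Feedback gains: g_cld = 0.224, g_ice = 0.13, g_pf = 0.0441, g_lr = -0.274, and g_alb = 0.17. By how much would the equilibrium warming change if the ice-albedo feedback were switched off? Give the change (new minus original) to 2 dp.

Original: g = 0.2941, ΔT = 1.96/(1−0.2941) = 2.7766 K.
Without ice-albedo: g' = 0.1641, ΔT' = 1.96/(1−0.1641) = 2.3448 K.
Change = 2.3448 − 2.7766 = -0.43 K.

-0.43 K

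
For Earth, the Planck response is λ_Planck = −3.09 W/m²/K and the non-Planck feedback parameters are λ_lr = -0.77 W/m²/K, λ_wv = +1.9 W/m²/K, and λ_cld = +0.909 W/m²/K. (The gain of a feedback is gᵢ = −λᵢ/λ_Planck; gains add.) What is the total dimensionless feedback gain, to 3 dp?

0.660

Convert to gains: g_lr = -0.77/3.09 = -0.2492; g_wv = 1.9/3.09 = 0.6149; g_cld = 0.909/3.09 = 0.2942.
Total gain g = 0.6599.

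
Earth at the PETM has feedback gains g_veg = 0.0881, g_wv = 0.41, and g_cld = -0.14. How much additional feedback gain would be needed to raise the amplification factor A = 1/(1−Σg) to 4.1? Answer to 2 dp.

Current total gain = 0.3581.
Target gain for A = 4.1: g* = 1 − 1/4.1 = 0.7561.
Additional gain needed = 0.7561 − 0.3581 = 0.40.

0.40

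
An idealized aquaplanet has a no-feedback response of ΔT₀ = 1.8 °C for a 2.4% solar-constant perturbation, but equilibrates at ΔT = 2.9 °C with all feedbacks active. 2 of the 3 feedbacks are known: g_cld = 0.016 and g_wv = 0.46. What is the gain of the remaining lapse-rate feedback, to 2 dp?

Amplification A = ΔT/ΔT₀ = 2.9/1.8 = 1.611.
Total gain g = 1 − 1/A = 1 − 1/1.611 = 0.3793.
Known gains sum to 0.016 + 0.46 = 0.476.
g_lr = 0.3793 − 0.476 = -0.10.

-0.10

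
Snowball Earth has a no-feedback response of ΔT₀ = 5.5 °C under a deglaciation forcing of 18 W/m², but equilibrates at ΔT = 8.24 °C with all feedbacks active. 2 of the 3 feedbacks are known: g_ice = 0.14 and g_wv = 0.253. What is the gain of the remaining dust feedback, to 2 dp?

-0.06

Amplification A = ΔT/ΔT₀ = 8.24/5.5 = 1.498.
Total gain g = 1 − 1/A = 1 − 1/1.498 = 0.3324.
Known gains sum to 0.14 + 0.253 = 0.393.
g_dust = 0.3324 − 0.393 = -0.06.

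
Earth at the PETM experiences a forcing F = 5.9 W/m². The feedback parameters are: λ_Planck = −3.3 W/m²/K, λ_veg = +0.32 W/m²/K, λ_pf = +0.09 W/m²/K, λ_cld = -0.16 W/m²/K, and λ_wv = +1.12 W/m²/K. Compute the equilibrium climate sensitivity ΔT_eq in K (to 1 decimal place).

3.1 K

Net feedback parameter λ = (−3.3) + (+0.32) + (+0.09) + (-0.16) + (+1.12) = -1.93 W/m²/K.
ΔT = −F/λ = −5.9/(-1.93) = 3.1 K.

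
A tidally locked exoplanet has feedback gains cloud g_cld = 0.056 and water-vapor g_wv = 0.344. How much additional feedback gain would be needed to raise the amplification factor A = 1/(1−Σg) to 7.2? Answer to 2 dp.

0.46

Current total gain = 0.4.
Target gain for A = 7.2: g* = 1 − 1/7.2 = 0.8611.
Additional gain needed = 0.8611 − 0.4 = 0.46.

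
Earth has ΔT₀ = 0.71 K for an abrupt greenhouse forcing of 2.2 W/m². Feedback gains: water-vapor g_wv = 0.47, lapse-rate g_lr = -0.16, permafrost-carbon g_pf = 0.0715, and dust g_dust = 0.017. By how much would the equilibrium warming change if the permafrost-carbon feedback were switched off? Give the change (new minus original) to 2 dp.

Original: g = 0.3985, ΔT = 0.71/(1−0.3985) = 1.1804 K.
Without permafrost-carbon: g' = 0.327, ΔT' = 0.71/(1−0.327) = 1.0550 K.
Change = 1.0550 − 1.1804 = -0.13 K.

-0.13 K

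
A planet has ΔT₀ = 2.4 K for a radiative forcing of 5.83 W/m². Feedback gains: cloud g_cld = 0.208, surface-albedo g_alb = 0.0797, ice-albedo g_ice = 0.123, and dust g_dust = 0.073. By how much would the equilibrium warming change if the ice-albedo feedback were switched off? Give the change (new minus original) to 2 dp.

Original: g = 0.4837, ΔT = 2.4/(1−0.4837) = 4.6485 K.
Without ice-albedo: g' = 0.3607, ΔT' = 2.4/(1−0.3607) = 3.7541 K.
Change = 3.7541 − 4.6485 = -0.89 K.

-0.89 K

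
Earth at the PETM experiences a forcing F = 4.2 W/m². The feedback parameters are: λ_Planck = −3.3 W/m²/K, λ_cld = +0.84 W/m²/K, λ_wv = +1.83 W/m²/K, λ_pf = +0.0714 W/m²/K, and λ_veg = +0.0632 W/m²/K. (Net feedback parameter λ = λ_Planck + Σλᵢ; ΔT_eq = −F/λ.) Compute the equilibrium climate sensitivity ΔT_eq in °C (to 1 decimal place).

8.5 °C

Net feedback parameter λ = (−3.3) + (+0.84) + (+1.83) + (+0.0714) + (+0.0632) = -0.4954 W/m²/K.
ΔT = −F/λ = −4.2/(-0.4954) = 8.5 °C.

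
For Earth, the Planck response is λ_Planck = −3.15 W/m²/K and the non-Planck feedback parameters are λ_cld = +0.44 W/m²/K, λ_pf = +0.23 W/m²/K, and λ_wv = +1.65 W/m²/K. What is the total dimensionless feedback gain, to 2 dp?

0.74

Convert to gains: g_cld = 0.44/3.15 = 0.1397; g_pf = 0.23/3.15 = 0.07302; g_wv = 1.65/3.15 = 0.5238.
Total gain g = 0.73652.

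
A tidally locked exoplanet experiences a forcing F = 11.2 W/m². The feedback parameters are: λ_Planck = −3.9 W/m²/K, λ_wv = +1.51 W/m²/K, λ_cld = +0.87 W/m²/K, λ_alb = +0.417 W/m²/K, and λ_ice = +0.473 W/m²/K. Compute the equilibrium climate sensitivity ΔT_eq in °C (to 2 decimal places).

Net feedback parameter λ = (−3.9) + (+1.51) + (+0.87) + (+0.417) + (+0.473) = -0.63 W/m²/K.
ΔT = −F/λ = −11.2/(-0.63) = 17.78 °C.

17.78 °C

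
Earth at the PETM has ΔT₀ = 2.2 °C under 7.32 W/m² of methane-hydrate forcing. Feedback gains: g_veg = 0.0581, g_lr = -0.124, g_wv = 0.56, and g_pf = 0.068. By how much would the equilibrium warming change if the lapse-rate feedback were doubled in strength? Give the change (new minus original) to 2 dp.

Original: g = 0.5621, ΔT = 2.2/(1−0.5621) = 5.0240 °C.
With doubled lapse-rate: g' = 0.4381, ΔT' = 2.2/(1−0.4381) = 3.9153 °C.
Change = 3.9153 − 5.0240 = -1.11 °C.

-1.11 °C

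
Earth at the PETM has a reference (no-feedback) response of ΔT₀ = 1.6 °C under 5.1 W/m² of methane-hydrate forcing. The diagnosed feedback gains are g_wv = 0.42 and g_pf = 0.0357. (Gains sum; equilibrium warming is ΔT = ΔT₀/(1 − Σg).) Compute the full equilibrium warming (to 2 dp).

Total gain g = 0.42 + 0.0357 = 0.4557.
Amplification A = 1/(1 − 0.4557) = 1.837.
ΔT = 1.6 × 1.837 = 2.94 °C.

2.94 °C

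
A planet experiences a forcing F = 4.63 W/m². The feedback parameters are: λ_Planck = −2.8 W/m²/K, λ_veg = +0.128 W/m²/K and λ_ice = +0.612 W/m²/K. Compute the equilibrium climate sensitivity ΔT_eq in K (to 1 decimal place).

Net feedback parameter λ = (−2.8) + (+0.128) + (+0.612) = -2.06 W/m²/K.
ΔT = −F/λ = −4.63/(-2.06) = 2.2 K.

2.2 K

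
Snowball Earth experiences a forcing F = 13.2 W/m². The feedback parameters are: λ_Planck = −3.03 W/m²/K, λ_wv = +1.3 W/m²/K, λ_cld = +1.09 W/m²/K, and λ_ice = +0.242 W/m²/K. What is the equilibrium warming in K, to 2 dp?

Net feedback parameter λ = (−3.03) + (+1.3) + (+1.09) + (+0.242) = -0.398 W/m²/K.
ΔT = −F/λ = −13.2/(-0.398) = 33.17 K.

33.17 K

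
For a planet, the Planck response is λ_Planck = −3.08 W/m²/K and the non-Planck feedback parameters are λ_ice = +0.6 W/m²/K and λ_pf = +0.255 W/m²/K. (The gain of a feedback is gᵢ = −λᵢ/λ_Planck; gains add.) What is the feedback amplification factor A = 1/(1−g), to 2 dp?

Convert to gains: g_ice = 0.6/3.08 = 0.1948; g_pf = 0.255/3.08 = 0.08279.
Total gain g = 0.27759.
A = 1/(1 − 0.27759) = 1.38.

1.38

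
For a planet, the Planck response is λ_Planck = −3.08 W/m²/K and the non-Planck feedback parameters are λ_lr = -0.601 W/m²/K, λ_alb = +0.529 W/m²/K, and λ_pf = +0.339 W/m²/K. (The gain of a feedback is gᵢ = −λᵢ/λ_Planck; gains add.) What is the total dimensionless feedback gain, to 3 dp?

Convert to gains: g_lr = -0.601/3.08 = -0.1951; g_alb = 0.529/3.08 = 0.1718; g_pf = 0.339/3.08 = 0.1101.
Total gain g = 0.0868.

0.087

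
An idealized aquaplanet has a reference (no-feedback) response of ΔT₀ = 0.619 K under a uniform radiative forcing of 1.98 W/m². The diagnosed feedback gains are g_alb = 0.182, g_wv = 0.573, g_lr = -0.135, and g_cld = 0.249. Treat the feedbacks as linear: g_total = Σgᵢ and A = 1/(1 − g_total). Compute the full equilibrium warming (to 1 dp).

4.7 K

Total gain g = 0.182 + 0.573 − 0.135 + 0.249 = 0.869.
Amplification A = 1/(1 − 0.869) = 7.634.
ΔT = 0.619 × 7.634 = 4.7 K.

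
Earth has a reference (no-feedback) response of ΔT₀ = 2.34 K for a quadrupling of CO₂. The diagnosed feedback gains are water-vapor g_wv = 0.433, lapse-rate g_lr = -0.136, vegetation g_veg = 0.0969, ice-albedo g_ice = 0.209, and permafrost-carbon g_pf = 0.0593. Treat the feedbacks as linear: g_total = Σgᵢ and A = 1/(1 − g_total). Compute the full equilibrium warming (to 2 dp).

6.93 K

Total gain g = 0.433 − 0.136 + 0.0969 + 0.209 + 0.0593 = 0.6622.
Amplification A = 1/(1 − 0.6622) = 2.96.
ΔT = 2.34 × 2.96 = 6.93 K.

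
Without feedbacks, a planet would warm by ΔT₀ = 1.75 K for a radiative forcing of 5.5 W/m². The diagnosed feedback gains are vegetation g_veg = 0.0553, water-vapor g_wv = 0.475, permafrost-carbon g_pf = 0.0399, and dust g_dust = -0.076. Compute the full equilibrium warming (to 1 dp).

3.5 K

Total gain g = 0.0553 + 0.475 + 0.0399 − 0.076 = 0.4942.
Amplification A = 1/(1 − 0.4942) = 1.977.
ΔT = 1.75 × 1.977 = 3.5 K.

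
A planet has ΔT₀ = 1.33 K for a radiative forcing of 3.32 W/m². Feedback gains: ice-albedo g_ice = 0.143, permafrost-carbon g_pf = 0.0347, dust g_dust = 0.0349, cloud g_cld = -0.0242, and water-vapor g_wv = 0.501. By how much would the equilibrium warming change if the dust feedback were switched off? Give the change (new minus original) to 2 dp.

Original: g = 0.6894, ΔT = 1.33/(1−0.6894) = 4.2820 K.
Without dust: g' = 0.6545, ΔT' = 1.33/(1−0.6545) = 3.8495 K.
Change = 3.8495 − 4.2820 = -0.43 K.

-0.43 K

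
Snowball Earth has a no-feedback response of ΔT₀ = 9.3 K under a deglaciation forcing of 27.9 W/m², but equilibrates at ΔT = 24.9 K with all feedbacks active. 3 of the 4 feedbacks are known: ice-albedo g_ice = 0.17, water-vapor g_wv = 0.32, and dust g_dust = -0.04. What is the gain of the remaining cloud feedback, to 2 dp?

0.18

Amplification A = ΔT/ΔT₀ = 24.9/9.3 = 2.677.
Total gain g = 1 − 1/A = 1 − 1/2.677 = 0.6264.
Known gains sum to 0.17 + 0.32 − 0.04 = 0.45.
g_cld = 0.6264 − 0.45 = 0.18.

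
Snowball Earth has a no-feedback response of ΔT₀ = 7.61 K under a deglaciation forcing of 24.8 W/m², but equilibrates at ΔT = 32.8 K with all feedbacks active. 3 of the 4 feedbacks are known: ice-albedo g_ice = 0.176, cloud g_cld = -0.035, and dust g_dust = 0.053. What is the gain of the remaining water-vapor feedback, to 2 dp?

Amplification A = ΔT/ΔT₀ = 32.8/7.61 = 4.31.
Total gain g = 1 − 1/A = 1 − 1/4.31 = 0.768.
Known gains sum to 0.176 − 0.035 + 0.053 = 0.194.
g_wv = 0.768 − 0.194 = 0.57.

0.57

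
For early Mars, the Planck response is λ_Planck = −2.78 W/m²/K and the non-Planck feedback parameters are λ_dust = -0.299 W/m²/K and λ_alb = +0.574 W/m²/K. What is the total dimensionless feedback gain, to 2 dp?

0.10

Convert to gains: g_dust = -0.299/2.78 = -0.1076; g_alb = 0.574/2.78 = 0.2065.
Total gain g = 0.0989.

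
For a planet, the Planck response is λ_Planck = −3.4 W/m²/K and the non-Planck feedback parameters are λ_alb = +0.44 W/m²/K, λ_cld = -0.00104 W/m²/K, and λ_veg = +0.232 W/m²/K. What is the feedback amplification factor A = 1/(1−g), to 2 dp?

Convert to gains: g_alb = 0.44/3.4 = 0.1294; g_cld = -0.00104/3.4 = -0.000306; g_veg = 0.232/3.4 = 0.06824.
Total gain g = 0.197334.
A = 1/(1 − 0.197334) = 1.25.

1.25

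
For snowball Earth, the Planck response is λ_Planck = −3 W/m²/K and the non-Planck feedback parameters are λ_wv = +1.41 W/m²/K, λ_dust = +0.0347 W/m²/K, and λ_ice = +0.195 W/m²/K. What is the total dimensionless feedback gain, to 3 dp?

0.547

Convert to gains: g_wv = 1.41/3 = 0.47; g_dust = 0.0347/3 = 0.01157; g_ice = 0.195/3 = 0.065.
Total gain g = 0.54657.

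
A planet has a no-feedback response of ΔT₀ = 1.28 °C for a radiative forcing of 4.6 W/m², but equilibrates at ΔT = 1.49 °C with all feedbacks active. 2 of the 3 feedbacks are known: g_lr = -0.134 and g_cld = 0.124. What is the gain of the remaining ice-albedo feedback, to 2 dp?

0.15

Amplification A = ΔT/ΔT₀ = 1.49/1.28 = 1.164.
Total gain g = 1 − 1/A = 1 − 1/1.164 = 0.1409.
Known gains sum to -0.134 + 0.124 = -0.01.
g_ice = 0.1409 + 0.01 = 0.15.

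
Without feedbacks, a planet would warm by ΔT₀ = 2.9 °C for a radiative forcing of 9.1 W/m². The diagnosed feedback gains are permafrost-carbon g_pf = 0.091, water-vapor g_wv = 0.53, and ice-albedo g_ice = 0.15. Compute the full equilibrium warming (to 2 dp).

Total gain g = 0.091 + 0.53 + 0.15 = 0.771.
Amplification A = 1/(1 − 0.771) = 4.367.
ΔT = 2.9 × 4.367 = 12.66 °C.

12.66 °C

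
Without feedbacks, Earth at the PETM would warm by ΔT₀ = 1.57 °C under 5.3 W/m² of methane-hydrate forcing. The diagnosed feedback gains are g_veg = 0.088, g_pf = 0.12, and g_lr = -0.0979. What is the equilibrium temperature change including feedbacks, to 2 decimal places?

1.76 °C

Total gain g = 0.088 + 0.12 − 0.0979 = 0.1101.
Amplification A = 1/(1 − 0.1101) = 1.124.
ΔT = 1.57 × 1.124 = 1.76 °C.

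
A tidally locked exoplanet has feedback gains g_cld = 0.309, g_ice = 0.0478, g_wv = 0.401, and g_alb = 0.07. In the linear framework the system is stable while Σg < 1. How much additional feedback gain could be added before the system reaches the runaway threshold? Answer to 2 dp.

Current total gain = 0.309 + 0.0478 + 0.401 + 0.07 = 0.8278.
Margin to runaway = 1 − 0.8278 = 0.17.

0.17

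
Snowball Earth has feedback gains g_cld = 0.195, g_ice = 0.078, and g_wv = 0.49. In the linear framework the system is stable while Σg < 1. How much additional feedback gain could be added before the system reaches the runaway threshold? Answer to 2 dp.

0.24

Current total gain = 0.195 + 0.078 + 0.49 = 0.763.
Margin to runaway = 1 − 0.763 = 0.24.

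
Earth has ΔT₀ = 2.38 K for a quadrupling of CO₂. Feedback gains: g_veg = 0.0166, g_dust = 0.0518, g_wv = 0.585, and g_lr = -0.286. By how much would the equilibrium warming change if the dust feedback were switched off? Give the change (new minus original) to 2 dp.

-0.28 K

Original: g = 0.3674, ΔT = 2.38/(1−0.3674) = 3.7623 K.
Without dust: g' = 0.3156, ΔT' = 2.38/(1−0.3156) = 3.4775 K.
Change = 3.4775 − 3.7623 = -0.28 K.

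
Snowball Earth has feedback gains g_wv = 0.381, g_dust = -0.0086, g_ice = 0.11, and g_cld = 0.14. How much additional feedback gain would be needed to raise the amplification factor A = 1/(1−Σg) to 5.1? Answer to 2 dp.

Current total gain = 0.6224.
Target gain for A = 5.1: g* = 1 − 1/5.1 = 0.8039.
Additional gain needed = 0.8039 − 0.6224 = 0.18.

0.18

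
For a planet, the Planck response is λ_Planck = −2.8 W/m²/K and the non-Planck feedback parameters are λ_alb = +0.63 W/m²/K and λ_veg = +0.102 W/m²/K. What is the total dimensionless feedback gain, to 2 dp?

0.26

Convert to gains: g_alb = 0.63/2.8 = 0.225; g_veg = 0.102/2.8 = 0.03643.
Total gain g = 0.26143.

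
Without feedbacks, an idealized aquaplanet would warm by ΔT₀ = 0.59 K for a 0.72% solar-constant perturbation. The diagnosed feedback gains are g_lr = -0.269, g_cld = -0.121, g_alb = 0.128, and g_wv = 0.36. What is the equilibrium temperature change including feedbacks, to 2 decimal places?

0.65 K

Total gain g = -0.269 − 0.121 + 0.128 + 0.36 = 0.098.
Amplification A = 1/(1 − 0.098) = 1.109.
ΔT = 0.59 × 1.109 = 0.65 K.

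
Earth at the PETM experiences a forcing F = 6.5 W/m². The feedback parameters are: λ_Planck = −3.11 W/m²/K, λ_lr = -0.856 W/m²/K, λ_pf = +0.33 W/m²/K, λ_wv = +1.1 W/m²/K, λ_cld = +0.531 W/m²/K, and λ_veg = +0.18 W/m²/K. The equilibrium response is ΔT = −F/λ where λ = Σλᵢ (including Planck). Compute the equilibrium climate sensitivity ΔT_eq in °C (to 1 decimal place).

3.6 °C

Net feedback parameter λ = (−3.11) + (-0.856) + (+0.33) + (+1.1) + (+0.531) + (+0.18) = -1.825 W/m²/K.
ΔT = −F/λ = −6.5/(-1.825) = 3.6 °C.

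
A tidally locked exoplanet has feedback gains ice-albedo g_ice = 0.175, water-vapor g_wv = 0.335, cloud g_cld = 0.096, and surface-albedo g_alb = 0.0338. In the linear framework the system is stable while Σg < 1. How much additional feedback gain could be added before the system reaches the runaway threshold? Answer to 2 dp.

Current total gain = 0.175 + 0.335 + 0.096 + 0.0338 = 0.6398.
Margin to runaway = 1 − 0.6398 = 0.36.

0.36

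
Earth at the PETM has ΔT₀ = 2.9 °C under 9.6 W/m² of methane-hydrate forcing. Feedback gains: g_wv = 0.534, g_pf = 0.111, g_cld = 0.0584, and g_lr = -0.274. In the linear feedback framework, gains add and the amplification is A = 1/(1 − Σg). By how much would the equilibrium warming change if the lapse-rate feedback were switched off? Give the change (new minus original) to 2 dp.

Original: g = 0.4294, ΔT = 2.9/(1−0.4294) = 5.0824 °C.
Without lapse-rate: g' = 0.7034, ΔT' = 2.9/(1−0.7034) = 9.7775 °C.
Change = 9.7775 − 5.0824 = 4.70 °C.

4.70 °C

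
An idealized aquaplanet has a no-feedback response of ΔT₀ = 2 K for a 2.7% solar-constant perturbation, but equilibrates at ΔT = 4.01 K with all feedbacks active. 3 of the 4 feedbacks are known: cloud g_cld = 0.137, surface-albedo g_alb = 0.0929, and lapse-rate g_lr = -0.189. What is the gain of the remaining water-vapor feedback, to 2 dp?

Amplification A = ΔT/ΔT₀ = 4.01/2 = 2.005.
Total gain g = 1 − 1/A = 1 − 1/2.005 = 0.5012.
Known gains sum to 0.137 + 0.0929 − 0.189 = 0.0409.
g_wv = 0.5012 − 0.0409 = 0.46.

0.46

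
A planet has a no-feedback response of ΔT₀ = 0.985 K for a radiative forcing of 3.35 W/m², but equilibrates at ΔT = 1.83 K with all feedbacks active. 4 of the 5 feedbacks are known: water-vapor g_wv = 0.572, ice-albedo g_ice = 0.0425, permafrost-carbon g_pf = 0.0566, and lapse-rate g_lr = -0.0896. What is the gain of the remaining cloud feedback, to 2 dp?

Amplification A = ΔT/ΔT₀ = 1.83/0.985 = 1.858.
Total gain g = 1 − 1/A = 1 − 1/1.858 = 0.4618.
Known gains sum to 0.572 + 0.0425 + 0.0566 − 0.0896 = 0.5815.
g_cld = 0.4618 − 0.5815 = -0.12.

-0.12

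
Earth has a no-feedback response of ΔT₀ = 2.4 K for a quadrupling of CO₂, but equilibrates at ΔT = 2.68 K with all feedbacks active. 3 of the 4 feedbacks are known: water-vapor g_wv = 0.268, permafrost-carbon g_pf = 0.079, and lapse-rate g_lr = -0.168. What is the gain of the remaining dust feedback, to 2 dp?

Amplification A = ΔT/ΔT₀ = 2.68/2.4 = 1.117.
Total gain g = 1 − 1/A = 1 − 1/1.117 = 0.1047.
Known gains sum to 0.268 + 0.079 − 0.168 = 0.179.
g_dust = 0.1047 − 0.179 = -0.07.

-0.07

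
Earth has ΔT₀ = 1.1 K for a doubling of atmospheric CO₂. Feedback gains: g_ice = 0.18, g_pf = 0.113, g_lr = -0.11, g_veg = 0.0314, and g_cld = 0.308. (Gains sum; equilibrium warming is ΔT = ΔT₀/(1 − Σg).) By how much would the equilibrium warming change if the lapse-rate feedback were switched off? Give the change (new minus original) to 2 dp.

0.69 K

Original: g = 0.5224, ΔT = 1.1/(1−0.5224) = 2.3032 K.
Without lapse-rate: g' = 0.6324, ΔT' = 1.1/(1−0.6324) = 2.9924 K.
Change = 2.9924 − 2.3032 = 0.69 K.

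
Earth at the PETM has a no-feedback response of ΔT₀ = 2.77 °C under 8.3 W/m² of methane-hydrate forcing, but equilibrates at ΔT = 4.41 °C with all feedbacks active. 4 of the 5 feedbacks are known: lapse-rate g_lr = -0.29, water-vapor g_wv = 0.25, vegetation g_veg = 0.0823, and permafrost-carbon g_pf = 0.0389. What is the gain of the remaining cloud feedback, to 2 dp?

0.29

Amplification A = ΔT/ΔT₀ = 4.41/2.77 = 1.592.
Total gain g = 1 − 1/A = 1 − 1/1.592 = 0.3719.
Known gains sum to -0.29 + 0.25 + 0.0823 + 0.0389 = 0.0812.
g_cld = 0.3719 − 0.0812 = 0.29.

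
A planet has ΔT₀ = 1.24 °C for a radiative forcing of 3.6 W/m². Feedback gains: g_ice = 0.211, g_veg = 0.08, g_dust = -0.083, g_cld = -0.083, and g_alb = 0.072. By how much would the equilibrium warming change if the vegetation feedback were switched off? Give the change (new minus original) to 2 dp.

-0.14 °C

Original: g = 0.197, ΔT = 1.24/(1−0.197) = 1.5442 °C.
Without vegetation: g' = 0.117, ΔT' = 1.24/(1−0.117) = 1.4043 °C.
Change = 1.4043 − 1.5442 = -0.14 °C.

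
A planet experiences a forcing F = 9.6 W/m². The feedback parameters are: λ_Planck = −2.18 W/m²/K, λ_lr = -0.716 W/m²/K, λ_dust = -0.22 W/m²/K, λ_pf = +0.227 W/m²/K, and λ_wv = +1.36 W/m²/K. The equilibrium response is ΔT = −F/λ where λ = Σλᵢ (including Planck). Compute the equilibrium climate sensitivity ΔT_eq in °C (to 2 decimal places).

Net feedback parameter λ = (−2.18) + (-0.716) + (-0.22) + (+0.227) + (+1.36) = -1.529 W/m²/K.
ΔT = −F/λ = −9.6/(-1.529) = 6.28 °C.

6.28 °C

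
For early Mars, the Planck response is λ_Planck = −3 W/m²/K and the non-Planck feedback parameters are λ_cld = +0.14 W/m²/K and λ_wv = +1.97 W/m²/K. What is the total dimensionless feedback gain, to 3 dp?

Convert to gains: g_cld = 0.14/3 = 0.04667; g_wv = 1.97/3 = 0.6567.
Total gain g = 0.70337.

0.703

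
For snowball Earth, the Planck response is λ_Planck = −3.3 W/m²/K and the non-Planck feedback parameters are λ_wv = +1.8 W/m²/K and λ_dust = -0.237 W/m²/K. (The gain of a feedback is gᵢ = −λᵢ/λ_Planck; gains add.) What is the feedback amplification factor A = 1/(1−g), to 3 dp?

1.900

Convert to gains: g_wv = 1.8/3.3 = 0.5455; g_dust = -0.237/3.3 = -0.07182.
Total gain g = 0.47368.
A = 1/(1 − 0.47368) = 1.900.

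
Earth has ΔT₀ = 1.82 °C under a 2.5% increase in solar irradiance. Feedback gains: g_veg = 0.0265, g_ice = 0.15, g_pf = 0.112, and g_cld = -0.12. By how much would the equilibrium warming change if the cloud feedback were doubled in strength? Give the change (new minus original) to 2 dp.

Original: g = 0.1685, ΔT = 1.82/(1−0.1685) = 2.1888 °C.
With doubled cloud: g' = 0.0485, ΔT' = 1.82/(1−0.0485) = 1.9128 °C.
Change = 1.9128 − 2.1888 = -0.28 °C.

-0.28 °C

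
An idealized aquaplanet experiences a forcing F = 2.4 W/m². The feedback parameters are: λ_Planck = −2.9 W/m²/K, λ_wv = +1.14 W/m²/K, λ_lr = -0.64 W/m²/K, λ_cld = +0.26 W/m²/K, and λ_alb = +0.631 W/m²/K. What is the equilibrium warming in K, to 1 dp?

1.6 K

Net feedback parameter λ = (−2.9) + (+1.14) + (-0.64) + (+0.26) + (+0.631) = -1.509 W/m²/K.
ΔT = −F/λ = −2.4/(-1.509) = 1.6 K.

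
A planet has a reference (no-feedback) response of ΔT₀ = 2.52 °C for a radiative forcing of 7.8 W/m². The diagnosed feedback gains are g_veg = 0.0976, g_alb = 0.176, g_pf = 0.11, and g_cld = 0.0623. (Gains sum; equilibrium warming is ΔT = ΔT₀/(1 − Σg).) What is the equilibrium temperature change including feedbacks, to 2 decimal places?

4.55 °C

Total gain g = 0.0976 + 0.176 + 0.11 + 0.0623 = 0.4459.
Amplification A = 1/(1 − 0.4459) = 1.805.
ΔT = 2.52 × 1.805 = 4.55 °C.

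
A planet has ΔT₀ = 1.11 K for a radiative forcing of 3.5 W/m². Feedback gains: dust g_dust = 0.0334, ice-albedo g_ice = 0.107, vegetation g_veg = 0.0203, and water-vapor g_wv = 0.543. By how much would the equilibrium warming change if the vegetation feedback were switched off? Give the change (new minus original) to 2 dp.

-0.24 K

Original: g = 0.7037, ΔT = 1.11/(1−0.7037) = 3.7462 K.
Without vegetation: g' = 0.6834, ΔT' = 1.11/(1−0.6834) = 3.5060 K.
Change = 3.5060 − 3.7462 = -0.24 K.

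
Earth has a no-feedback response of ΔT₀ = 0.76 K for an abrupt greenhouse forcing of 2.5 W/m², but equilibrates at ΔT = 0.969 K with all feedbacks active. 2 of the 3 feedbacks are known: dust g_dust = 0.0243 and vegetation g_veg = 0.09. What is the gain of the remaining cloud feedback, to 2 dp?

Amplification A = ΔT/ΔT₀ = 0.969/0.76 = 1.275.
Total gain g = 1 − 1/A = 1 − 1/1.275 = 0.2157.
Known gains sum to 0.0243 + 0.09 = 0.1143.
g_cld = 0.2157 − 0.1143 = 0.10.

0.10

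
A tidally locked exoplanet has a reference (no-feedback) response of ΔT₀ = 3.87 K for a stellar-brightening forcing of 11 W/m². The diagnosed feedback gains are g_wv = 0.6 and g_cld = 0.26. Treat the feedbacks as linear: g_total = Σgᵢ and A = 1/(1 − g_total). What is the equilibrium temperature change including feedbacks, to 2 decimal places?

27.64 K

Total gain g = 0.6 + 0.26 = 0.86.
Amplification A = 1/(1 − 0.86) = 7.143.
ΔT = 3.87 × 7.143 = 27.64 K.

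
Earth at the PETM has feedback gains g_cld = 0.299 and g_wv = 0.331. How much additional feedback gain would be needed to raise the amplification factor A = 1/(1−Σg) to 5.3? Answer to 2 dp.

Current total gain = 0.63.
Target gain for A = 5.3: g* = 1 − 1/5.3 = 0.8113.
Additional gain needed = 0.8113 − 0.63 = 0.18.

0.18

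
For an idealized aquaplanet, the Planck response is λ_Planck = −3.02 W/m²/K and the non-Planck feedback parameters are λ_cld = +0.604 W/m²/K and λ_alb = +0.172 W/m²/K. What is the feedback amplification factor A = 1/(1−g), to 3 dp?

Convert to gains: g_cld = 0.604/3.02 = 0.2; g_alb = 0.172/3.02 = 0.05695.
Total gain g = 0.25695.
A = 1/(1 − 0.25695) = 1.346.

1.346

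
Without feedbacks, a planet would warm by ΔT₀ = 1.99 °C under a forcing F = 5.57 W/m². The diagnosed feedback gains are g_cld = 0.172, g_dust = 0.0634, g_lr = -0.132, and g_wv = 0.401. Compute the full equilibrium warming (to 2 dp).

4.02 °C

Total gain g = 0.172 + 0.0634 − 0.132 + 0.401 = 0.5044.
Amplification A = 1/(1 − 0.5044) = 2.018.
ΔT = 1.99 × 2.018 = 4.02 °C.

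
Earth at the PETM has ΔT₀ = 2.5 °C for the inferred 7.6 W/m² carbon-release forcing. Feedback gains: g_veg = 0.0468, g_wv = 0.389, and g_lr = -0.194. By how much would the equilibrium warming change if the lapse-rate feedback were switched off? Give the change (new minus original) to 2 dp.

Original: g = 0.2418, ΔT = 2.5/(1−0.2418) = 3.2973 °C.
Without lapse-rate: g' = 0.4358, ΔT' = 2.5/(1−0.4358) = 4.4311 °C.
Change = 4.4311 − 3.2973 = 1.13 °C.

1.13 °C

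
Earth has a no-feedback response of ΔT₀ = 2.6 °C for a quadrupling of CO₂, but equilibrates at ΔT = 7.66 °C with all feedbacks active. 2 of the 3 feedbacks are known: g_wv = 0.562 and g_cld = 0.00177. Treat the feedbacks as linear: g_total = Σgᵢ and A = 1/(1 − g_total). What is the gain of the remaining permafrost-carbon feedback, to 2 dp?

Amplification A = ΔT/ΔT₀ = 7.66/2.6 = 2.946.
Total gain g = 1 − 1/A = 1 − 1/2.946 = 0.6606.
Known gains sum to 0.562 + 0.00177 = 0.56377.
g_pf = 0.6606 − 0.56377 = 0.10.

0.10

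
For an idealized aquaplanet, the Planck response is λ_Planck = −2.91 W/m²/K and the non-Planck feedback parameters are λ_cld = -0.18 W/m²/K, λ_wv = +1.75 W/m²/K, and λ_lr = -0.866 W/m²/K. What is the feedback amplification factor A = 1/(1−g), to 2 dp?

1.32

Convert to gains: g_cld = -0.18/2.91 = -0.06186; g_wv = 1.75/2.91 = 0.6014; g_lr = -0.866/2.91 = -0.2976.
Total gain g = 0.24194.
A = 1/(1 − 0.24194) = 1.32.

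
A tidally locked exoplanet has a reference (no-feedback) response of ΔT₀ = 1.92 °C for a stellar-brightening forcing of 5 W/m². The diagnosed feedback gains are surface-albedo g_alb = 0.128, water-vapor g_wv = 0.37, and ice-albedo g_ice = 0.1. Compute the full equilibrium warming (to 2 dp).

Total gain g = 0.128 + 0.37 + 0.1 = 0.598.
Amplification A = 1/(1 − 0.598) = 2.488.
ΔT = 1.92 × 2.488 = 4.78 °C.

4.78 °C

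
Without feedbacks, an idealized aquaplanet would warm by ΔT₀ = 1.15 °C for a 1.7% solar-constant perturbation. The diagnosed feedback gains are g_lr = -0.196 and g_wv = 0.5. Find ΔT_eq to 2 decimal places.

Total gain g = -0.196 + 0.5 = 0.304.
Amplification A = 1/(1 − 0.304) = 1.437.
ΔT = 1.15 × 1.437 = 1.65 °C.

1.65 °C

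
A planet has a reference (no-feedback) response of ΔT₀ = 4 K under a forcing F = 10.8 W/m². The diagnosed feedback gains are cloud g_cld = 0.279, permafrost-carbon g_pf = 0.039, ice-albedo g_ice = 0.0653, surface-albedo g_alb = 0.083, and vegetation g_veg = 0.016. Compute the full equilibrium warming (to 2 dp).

7.73 K

Total gain g = 0.279 + 0.039 + 0.0653 + 0.083 + 0.016 = 0.4823.
Amplification A = 1/(1 − 0.4823) = 1.932.
ΔT = 4 × 1.932 = 7.73 K.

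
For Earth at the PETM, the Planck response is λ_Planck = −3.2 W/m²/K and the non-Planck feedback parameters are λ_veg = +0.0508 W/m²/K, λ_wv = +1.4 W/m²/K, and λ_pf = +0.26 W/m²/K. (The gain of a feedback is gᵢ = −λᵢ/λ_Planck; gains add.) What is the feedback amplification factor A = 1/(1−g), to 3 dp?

2.149

Convert to gains: g_veg = 0.0508/3.2 = 0.01587; g_wv = 1.4/3.2 = 0.4375; g_pf = 0.26/3.2 = 0.08125.
Total gain g = 0.53462.
A = 1/(1 − 0.53462) = 2.149.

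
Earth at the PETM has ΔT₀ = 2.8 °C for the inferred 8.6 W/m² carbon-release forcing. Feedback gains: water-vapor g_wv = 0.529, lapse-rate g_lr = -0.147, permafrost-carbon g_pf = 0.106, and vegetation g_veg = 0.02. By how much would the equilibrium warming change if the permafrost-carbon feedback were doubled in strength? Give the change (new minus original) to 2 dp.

1.56 °C

Original: g = 0.508, ΔT = 2.8/(1−0.508) = 5.6911 °C.
With doubled permafrost-carbon: g' = 0.614, ΔT' = 2.8/(1−0.614) = 7.2539 °C.
Change = 7.2539 − 5.6911 = 1.56 °C.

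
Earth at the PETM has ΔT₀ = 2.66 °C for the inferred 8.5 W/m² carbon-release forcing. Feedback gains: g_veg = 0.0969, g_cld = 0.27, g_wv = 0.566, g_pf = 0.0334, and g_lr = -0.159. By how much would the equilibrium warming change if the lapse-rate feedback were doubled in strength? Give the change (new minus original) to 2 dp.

Original: g = 0.8073, ΔT = 2.66/(1−0.8073) = 13.8038 °C.
With doubled lapse-rate: g' = 0.6483, ΔT' = 2.66/(1−0.6483) = 7.5633 °C.
Change = 7.5633 − 13.8038 = -6.24 °C.

-6.24 °C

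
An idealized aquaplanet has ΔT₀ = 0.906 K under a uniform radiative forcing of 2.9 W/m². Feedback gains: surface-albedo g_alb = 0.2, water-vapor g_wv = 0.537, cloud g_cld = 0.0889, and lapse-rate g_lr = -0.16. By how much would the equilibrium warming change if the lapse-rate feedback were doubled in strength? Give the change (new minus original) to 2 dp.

-0.88 K

Original: g = 0.6659, ΔT = 0.906/(1−0.6659) = 2.7118 K.
With doubled lapse-rate: g' = 0.5059, ΔT' = 0.906/(1−0.5059) = 1.8336 K.
Change = 1.8336 − 2.7118 = -0.88 K.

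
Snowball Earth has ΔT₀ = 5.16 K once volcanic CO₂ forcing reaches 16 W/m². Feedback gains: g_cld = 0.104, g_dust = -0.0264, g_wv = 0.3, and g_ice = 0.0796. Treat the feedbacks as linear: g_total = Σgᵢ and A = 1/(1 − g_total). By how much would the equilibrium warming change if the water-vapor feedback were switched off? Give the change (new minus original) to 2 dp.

Original: g = 0.4572, ΔT = 5.16/(1−0.4572) = 9.5063 K.
Without water-vapor: g' = 0.1572, ΔT' = 5.16/(1−0.1572) = 6.1224 K.
Change = 6.1224 − 9.5063 = -3.38 K.

-3.38 K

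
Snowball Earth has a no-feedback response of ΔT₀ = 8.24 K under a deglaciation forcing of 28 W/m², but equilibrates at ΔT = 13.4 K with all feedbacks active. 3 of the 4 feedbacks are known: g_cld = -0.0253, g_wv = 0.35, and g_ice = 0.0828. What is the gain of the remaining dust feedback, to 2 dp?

-0.02

Amplification A = ΔT/ΔT₀ = 13.4/8.24 = 1.626.
Total gain g = 1 − 1/A = 1 − 1/1.626 = 0.385.
Known gains sum to -0.0253 + 0.35 + 0.0828 = 0.4075.
g_dust = 0.385 − 0.4075 = -0.02.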